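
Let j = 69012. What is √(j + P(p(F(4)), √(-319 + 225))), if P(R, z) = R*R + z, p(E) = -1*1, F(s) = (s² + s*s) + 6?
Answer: √(69013 + I*√94) ≈ 262.7 + 0.018*I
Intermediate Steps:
F(s) = 6 + 2*s² (F(s) = (s² + s²) + 6 = 2*s² + 6 = 6 + 2*s²)
p(E) = -1
P(R, z) = z + R² (P(R, z) = R² + z = z + R²)
√(j + P(p(F(4)), √(-319 + 225))) = √(69012 + (√(-319 + 225) + (-1)²)) = √(69012 + (√(-94) + 1)) = √(69012 + (I*√94 + 1)) = √(69012 + (1 + I*√94)) = √(69013 + I*√94)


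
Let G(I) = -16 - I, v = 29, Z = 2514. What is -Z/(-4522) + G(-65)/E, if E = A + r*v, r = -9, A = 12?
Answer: 202204/562989 ≈ 0.35916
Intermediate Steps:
E = -249 (E = 12 - 9*29 = 12 - 261 = -249)
-Z/(-4522) + G(-65)/E = -1*2514/(-4522) + (-16 - 1*(-65))/(-249) = -2514*(-1/4522) + (-16 + 65)*(-1/249) = 1257/2261 + 49*(-1/249) = 1257/2261 - 49/249 = 202204/562989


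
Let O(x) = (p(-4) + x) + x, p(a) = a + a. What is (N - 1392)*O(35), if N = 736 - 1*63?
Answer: -44578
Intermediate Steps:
p(a) = 2*a
O(x) = -8 + 2*x (O(x) = (2*(-4) + x) + x = (-8 + x) + x = -8 + 2*x)
N = 673 (N = 736 - 63 = 673)
(N - 1392)*O(35) = (673 - 1392)*(-8 + 2*35) = -719*(-8 + 70) = -719*62 = -44578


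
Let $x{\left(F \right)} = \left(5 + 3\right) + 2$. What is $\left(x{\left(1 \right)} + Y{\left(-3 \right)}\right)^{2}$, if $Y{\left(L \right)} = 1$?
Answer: $121$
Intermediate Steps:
$x{\left(F \right)} = 10$ ($x{\left(F \right)} = 8 + 2 = 10$)
$\left(x{\left(1 \right)} + Y{\left(-3 \right)}\right)^{2} = \left(10 + 1\right)^{2} = 11^{2} = 121$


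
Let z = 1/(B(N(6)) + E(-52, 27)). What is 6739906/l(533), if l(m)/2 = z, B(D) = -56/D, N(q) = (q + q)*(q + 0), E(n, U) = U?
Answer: 795308908/9 ≈ 8.8368e+7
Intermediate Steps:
N(q) = 2*q² (N(q) = (2*q)*q = 2*q²)
z = 9/236 (z = 1/(-56/(2*6²) + 27) = 1/(-56/(2*36) + 27) = 1/(-56/72 + 27) = 1/(-56*1/72 + 27) = 1/(-7/9 + 27) = 1/(236/9) = 9/236 ≈ 0.038136)
l(m) = 9/118 (l(m) = 2*(9/236) = 9/118)
6739906/l(533) = 6739906/(9/118) = 6739906*(118/9) = 795308908/9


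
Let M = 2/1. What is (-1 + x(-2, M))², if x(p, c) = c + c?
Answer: 9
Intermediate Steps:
M = 2 (M = 2*1 = 2)
x(p, c) = 2*c
(-1 + x(-2, M))² = (-1 + 2*2)² = (-1 + 4)² = 3² = 9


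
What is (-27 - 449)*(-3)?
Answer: 1428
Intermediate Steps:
(-27 - 449)*(-3) = -476*(-3) = 1428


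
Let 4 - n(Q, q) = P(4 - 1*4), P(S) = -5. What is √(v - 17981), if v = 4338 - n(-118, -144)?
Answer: 2*I*√3413 ≈ 116.84*I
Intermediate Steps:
n(Q, q) = 9 (n(Q, q) = 4 - 1*(-5) = 4 + 5 = 9)
v = 4329 (v = 4338 - 1*9 = 4338 - 9 = 4329)
√(v - 17981) = √(4329 - 17981) = √(-13652) = 2*I*√3413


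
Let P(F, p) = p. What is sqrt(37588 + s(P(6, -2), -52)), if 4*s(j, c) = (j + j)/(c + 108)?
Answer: sqrt(29468978)/28 ≈ 193.88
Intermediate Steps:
s(j, c) = j/(2*(108 + c)) (s(j, c) = ((j + j)/(c + 108))/4 = ((2*j)/(108 + c))/4 = (2*j/(108 + c))/4 = j/(2*(108 + c)))
sqrt(37588 + s(P(6, -2), -52)) = sqrt(37588 + (1/2)*(-2)/(108 - 52)) = sqrt(37588 + (1/2)*(-2)/56) = sqrt(37588 + (1/2)*(-2)*(1/56)) = sqrt(37588 - 1/56) = sqrt(2104927/56) = sqrt(29468978)/28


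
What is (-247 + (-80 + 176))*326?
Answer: -49226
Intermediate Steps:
(-247 + (-80 + 176))*326 = (-247 + 96)*326 = -151*326 = -49226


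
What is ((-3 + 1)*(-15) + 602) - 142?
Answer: 490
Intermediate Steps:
((-3 + 1)*(-15) + 602) - 142 = (-2*(-15) + 602) - 142 = (30 + 602) - 142 = 632 - 142 = 490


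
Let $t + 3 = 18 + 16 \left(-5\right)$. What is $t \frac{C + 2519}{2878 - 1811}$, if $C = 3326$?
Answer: $- \frac{379925}{1067} \approx -356.07$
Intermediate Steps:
$t = -65$ ($t = -3 + \left(18 + 16 \left(-5\right)\right) = -3 + \left(18 - 80\right) = -3 - 62 = -65$)
$t \frac{C + 2519}{2878 - 1811} = - 65 \frac{3326 + 2519}{2878 - 1811} = - 65 \cdot \frac{5845}{1067} = - 65 \cdot 5845 \cdot \frac{1}{1067} = \left(-65\right) \frac{5845}{1067} = - \frac{379925}{1067}$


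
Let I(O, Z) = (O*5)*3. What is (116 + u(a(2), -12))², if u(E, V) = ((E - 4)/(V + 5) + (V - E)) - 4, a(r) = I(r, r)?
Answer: 215296/49 ≈ 4393.8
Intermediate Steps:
I(O, Z) = 15*O (I(O, Z) = (5*O)*3 = 15*O)
a(r) = 15*r
u(E, V) = -4 + V - E + (-4 + E)/(5 + V) (u(E, V) = ((-4 + E)/(5 + V) + (V - E)) - 4 = (V - E + (-4 + E)/(5 + V)) - 4 = -4 + V - E + (-4 + E)/(5 + V))
(116 + u(a(2), -12))² = (116 + (-24 - 12 + (-12)² - 60*2 - 1*15*2*(-12))/(5 - 12))² = (116 + (-24 - 12 + 144 - 4*30 - 1*30*(-12))/(-7))² = (116 - (-24 - 12 + 144 - 120 + 360)/7)² = (116 - ⅐*348)² = (116 - 348/7)² = (464/7)² = 215296/49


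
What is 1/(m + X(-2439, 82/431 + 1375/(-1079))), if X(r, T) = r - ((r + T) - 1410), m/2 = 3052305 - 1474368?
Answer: 465049/1468292271063 ≈ 3.1673e-7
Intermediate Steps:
m = 3155874 (m = 2*(3052305 - 1474368) = 2*1577937 = 3155874)
X(r, T) = 1410 - T (X(r, T) = r - ((T + r) - 1410) = r - (-1410 + T + r) = r + (1410 - T - r) = 1410 - T)
1/(m + X(-2439, 82/431 + 1375/(-1079))) = 1/(3155874 + (1410 - (82/431 + 1375/(-1079)))) = 1/(3155874 + (1410 - (82*(1/431) + 1375*(-1/1079)))) = 1/(3155874 + (1410 - (82/431 - 1375/1079))) = 1/(3155874 + (1410 - 1*(-504147/465049))) = 1/(3155874 + (1410 + 504147/465049)) = 1/(3155874 + 656223237/465049) = 1/(1468292271063/465049) = 465049/1468292271063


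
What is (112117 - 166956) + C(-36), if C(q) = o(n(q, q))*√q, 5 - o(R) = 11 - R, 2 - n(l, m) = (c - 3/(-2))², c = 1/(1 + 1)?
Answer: -54839 - 48*I ≈ -54839.0 - 48.0*I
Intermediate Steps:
c = ½ (c = 1/2 = ½ ≈ 0.50000)
n(l, m) = -2 (n(l, m) = 2 - (½ - 3/(-2))² = 2 - (½ - 3*(-½))² = 2 - (½ + 3/2)² = 2 - 1*2² = 2 - 1*4 = 2 - 4 = -2)
o(R) = -6 + R (o(R) = 5 - (11 - R) = 5 + (-11 + R) = -6 + R)
C(q) = -8*√q (C(q) = (-6 - 2)*√q = -8*√q)
(112117 - 166956) + C(-36) = (112117 - 166956) - 48*I = -54839 - 48*I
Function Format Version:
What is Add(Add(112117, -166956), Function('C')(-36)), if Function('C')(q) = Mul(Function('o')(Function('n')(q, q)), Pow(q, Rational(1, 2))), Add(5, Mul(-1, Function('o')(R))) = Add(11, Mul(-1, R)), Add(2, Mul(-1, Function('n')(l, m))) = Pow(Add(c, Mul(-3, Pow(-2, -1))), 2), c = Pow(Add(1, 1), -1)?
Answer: Add(-54839, Mul(-48, I)) ≈ Add(-54839., Mul(-48.000, I))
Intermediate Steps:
c = Rational(1, 2) (c = Pow(2, -1) = Rational(1, 2) ≈ 0.50000)
Function('n')(l, m) = -2 (Function('n')(l, m) = Add(2, Mul(-1, Pow(Add(Rational(1, 2), Mul(-3, Pow(-2, -1))), 2))) = Add(2, Mul(-1, Pow(Add(Rational(1, 2), Mul(-3, Rational(-1, 2))), 2))) = Add(2, Mul(-1, Pow(Add(Rational(1, 2), Rational(3, 2)), 2))) = Add(2, Mul(-1, Pow(2, 2))) = Add(2, Mul(-1, 4)) = Add(2, -4) = -2)
Function('o')(R) = Add(-6, R) (Function('o')(R) = Add(5, Mul(-1, Add(11, Mul(-1, R)))) = Add(5, Add(-11, R)) = Add(-6, R))
Function('C')(q) = Mul(-8, Pow(q, Rational(1, 2))) (Function('C')(q) = Mul(Add(-6, -2), Pow(q, Rational(1, 2))) = Mul(-8, Pow(q, Rational(1, 2))))
Add(Add(112117, -166956), Function('C')(-36)) = Add(Add(112117, -166956), Mul(-8, Pow(-36, Rational(1, 2)))) = Add(-54839, Mul(-8, Mul(6, I))) = Add(-54839, Mul(-48, I))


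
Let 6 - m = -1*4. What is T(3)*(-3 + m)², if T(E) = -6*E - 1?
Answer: -931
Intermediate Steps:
m = 10 (m = 6 - (-1)*4 = 6 - 1*(-4) = 6 + 4 = 10)
T(E) = -1 - 6*E
T(3)*(-3 + m)² = (-1 - 6*3)*(-3 + 10)² = (-1 - 18)*7² = -19*49 = -931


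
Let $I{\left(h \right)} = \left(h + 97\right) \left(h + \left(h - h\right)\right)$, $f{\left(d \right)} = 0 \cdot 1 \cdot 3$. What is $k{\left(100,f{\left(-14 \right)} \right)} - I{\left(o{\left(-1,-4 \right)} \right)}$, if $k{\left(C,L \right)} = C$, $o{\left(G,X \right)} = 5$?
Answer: $-410$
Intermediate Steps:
$f{\left(d \right)} = 0$ ($f{\left(d \right)} = 0 \cdot 3 = 0$)
$I{\left(h \right)} = h \left(97 + h\right)$ ($I{\left(h \right)} = \left(97 + h\right) \left(h + 0\right) = \left(97 + h\right) h = h \left(97 + h\right)$)
$k{\left(100,f{\left(-14 \right)} \right)} - I{\left(o{\left(-1,-4 \right)} \right)} = 100 - 5 \left(97 + 5\right) = 100 - 5 \cdot 102 = 100 - 510 = -410$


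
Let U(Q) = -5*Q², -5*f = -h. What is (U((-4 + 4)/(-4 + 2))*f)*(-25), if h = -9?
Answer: 0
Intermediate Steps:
f = -9/5 (f = -(-1)*(-9)/5 = -⅕*9 = -9/5 ≈ -1.8000)
(U((-4 + 4)/(-4 + 2))*f)*(-25) = (-5*(-4 + 4)²/(-4 + 2)²*(-9/5))*(-25) = (-5*(0/(-2))²*(-9/5))*(-25) = (-5*(0*(-½))²*(-9/5))*(-25) = (-5*0²*(-9/5))*(-25) = (-5*0*(-9/5))*(-25) = (0*(-9/5))*(-25) = 0*(-25) = 0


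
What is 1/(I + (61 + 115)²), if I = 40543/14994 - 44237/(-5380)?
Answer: 40333860/1249822352819 ≈ 3.2272e-5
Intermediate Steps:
I = 440705459/40333860 (I = 40543*(1/14994) - 44237*(-1/5380) = 40543/14994 + 44237/5380 = 440705459/40333860 ≈ 10.926)
1/(I + (61 + 115)²) = 1/(440705459/40333860 + (61 + 115)²) = 1/(440705459/40333860 + 176²) = 1/(440705459/40333860 + 30976) = 1/(1249822352819/40333860) = 40333860/1249822352819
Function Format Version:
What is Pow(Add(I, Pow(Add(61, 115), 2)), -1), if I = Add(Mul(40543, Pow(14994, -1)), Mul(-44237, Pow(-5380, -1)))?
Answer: Rational(40333860, 1249822352819) ≈ 3.2272e-5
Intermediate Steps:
I = Rational(440705459, 40333860) (I = Add(Mul(40543, Rational(1, 14994)), Mul(-44237, Rational(-1, 5380))) = Add(Rational(40543, 14994), Rational(44237, 5380)) = Rational(440705459, 40333860) ≈ 10.926)
Pow(Add(I, Pow(Add(61, 115), 2)), -1) = Pow(Add(Rational(440705459, 40333860), Pow(Add(61, 115), 2)), -1) = Pow(Add(Rational(440705459, 40333860), Pow(176, 2)), -1) = Pow(Add(Rational(440705459, 40333860), 30976), -1) = Pow(Rational(1249822352819, 40333860), -1) = Rational(40333860, 1249822352819)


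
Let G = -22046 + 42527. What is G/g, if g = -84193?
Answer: -20481/84193 ≈ -0.24326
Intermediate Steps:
G = 20481
G/g = 20481/(-84193) = 20481*(-1/84193) = -20481/84193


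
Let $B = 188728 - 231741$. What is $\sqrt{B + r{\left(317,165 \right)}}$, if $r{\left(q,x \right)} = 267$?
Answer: $i \sqrt{42746} \approx 206.75 i$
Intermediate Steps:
$B = -43013$ ($B = 188728 - 231741 = -43013$)
$\sqrt{B + r{\left(317,165 \right)}} = \sqrt{-43013 + 267} = \sqrt{-42746} = i \sqrt{42746}$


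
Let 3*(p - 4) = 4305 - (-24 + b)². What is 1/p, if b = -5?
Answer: 3/3476 ≈ 0.00086306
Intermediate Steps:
p = 3476/3 (p = 4 + (4305 - (-24 - 5)²)/3 = 4 + (4305 - 1*(-29)²)/3 = 4 + (4305 - 1*841)/3 = 4 + (4305 - 841)/3 = 4 + (⅓)*3464 = 4 + 3464/3 = 3476/3 ≈ 1158.7)
1/p = 1/(3476/3) = 3/3476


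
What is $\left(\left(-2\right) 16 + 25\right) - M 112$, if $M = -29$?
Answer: $3241$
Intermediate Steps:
$\left(\left(-2\right) 16 + 25\right) - M 112 = \left(\left(-2\right) 16 + 25\right) - \left(-29\right) 112 = \left(-32 + 25\right) - -3248 = -7 + 3248 = 3241$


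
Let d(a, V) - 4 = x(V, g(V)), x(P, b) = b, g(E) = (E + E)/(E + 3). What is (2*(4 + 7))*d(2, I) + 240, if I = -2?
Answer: 240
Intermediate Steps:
g(E) = 2*E/(3 + E) (g(E) = (2*E)/(3 + E) = 2*E/(3 + E))
d(a, V) = 4 + 2*V/(3 + V)
(2*(4 + 7))*d(2, I) + 240 = (2*(4 + 7))*(6*(2 - 2)/(3 - 2)) + 240 = (2*11)*(6*0/1) + 240 = 22*(6*1*0) + 240 = 22*0 + 240 = 0 + 240 = 240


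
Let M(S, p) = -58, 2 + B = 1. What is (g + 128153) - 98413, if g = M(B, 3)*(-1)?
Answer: 29798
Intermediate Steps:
B = -1 (B = -2 + 1 = -1)
g = 58 (g = -58*(-1) = 58)
(g + 128153) - 98413 = (58 + 128153) - 98413 = 128211 - 98413 = 29798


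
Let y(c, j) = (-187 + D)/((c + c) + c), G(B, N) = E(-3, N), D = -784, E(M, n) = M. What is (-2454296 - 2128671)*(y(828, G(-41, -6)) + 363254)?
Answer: -4135311788970155/2484 ≈ -1.6648e+12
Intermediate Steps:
G(B, N) = -3
y(c, j) = -971/(3*c) (y(c, j) = (-187 - 784)/((c + c) + c) = -971/(2*c + c) = -971*1/(3*c) = -971/(3*c))
(-2454296 - 2128671)*(y(828, G(-41, -6)) + 363254) = (-2454296 - 2128671)*(-971/3/828 + 363254) = -4582967*(-971/3*1/828 + 363254) = -4582967*(-971/2484 + 363254) = -4582967*902321965/2484 = -4135311788970155/2484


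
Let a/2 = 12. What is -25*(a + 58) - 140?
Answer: -2190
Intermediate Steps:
a = 24 (a = 2*12 = 24)
-25*(a + 58) - 140 = -25*(24 + 58) - 140 = -25*82 - 140 = -2050 - 140 = -2190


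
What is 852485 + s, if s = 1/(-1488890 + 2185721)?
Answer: 594037975036/696831 ≈ 8.5249e+5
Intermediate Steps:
s = 1/696831 ≈ 1.4351e-6
852485 + s = 852485 + 1/696831 = 594037975036/696831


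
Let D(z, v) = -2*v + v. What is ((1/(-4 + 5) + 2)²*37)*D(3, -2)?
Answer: 666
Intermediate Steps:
D(z, v) = -v
((1/(-4 + 5) + 2)²*37)*D(3, -2) = ((1/(-4 + 5) + 2)²*37)*(-1*(-2)) = ((1/1 + 2)²*37)*2 = ((1 + 2)²*37)*2 = (3²*37)*2 = (9*37)*2 = 333*2 = 666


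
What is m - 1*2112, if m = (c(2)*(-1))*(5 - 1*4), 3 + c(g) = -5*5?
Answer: -2084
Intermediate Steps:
c(g) = -28 (c(g) = -3 - 5*5 = -3 - 25 = -28)
m = 28 (m = (-28*(-1))*(5 - 1*4) = 28*(5 - 4) = 28*1 = 28)
m - 1*2112 = 28 - 1*2112 = 28 - 2112 = -2084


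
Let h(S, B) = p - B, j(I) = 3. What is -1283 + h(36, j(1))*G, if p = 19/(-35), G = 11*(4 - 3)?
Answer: -46269/35 ≈ -1322.0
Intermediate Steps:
G = 11 (G = 11*1 = 11)
p = -19/35 (p = 19*(-1/35) = -19/35 ≈ -0.54286)
h(S, B) = -19/35 - B
-1283 + h(36, j(1))*G = -1283 + (-19/35 - 1*3)*11 = -1283 + (-19/35 - 3)*11 = -1283 - 124/35*11 = -1283 - 1364/35 = -46269/35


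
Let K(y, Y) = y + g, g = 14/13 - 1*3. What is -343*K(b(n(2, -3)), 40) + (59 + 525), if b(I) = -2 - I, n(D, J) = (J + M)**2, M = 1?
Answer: 42921/13 ≈ 3301.6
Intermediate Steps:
n(D, J) = (1 + J)**2 (n(D, J) = (J + 1)**2 = (1 + J)**2)
g = -25/13 (g = 14*(1/13) - 3 = 14/13 - 3 = -25/13 ≈ -1.9231)
K(y, Y) = -25/13 + y (K(y, Y) = y - 25/13 = -25/13 + y)
-343*K(b(n(2, -3)), 40) + (59 + 525) = -343*(-25/13 + (-2 - (1 - 3)**2)) + (59 + 525) = -343*(-25/13 + (-2 - 1*(-2)**2)) + 584 = -343*(-25/13 + (-2 - 1*4)) + 584 = -343*(-25/13 + (-2 - 4)) + 584 = -343*(-25/13 - 6) + 584 = -343*(-103/13) + 584 = 35329/13 + 584 = 42921/13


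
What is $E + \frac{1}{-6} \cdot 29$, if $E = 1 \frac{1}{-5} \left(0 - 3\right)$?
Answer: $- \frac{127}{30} \approx -4.2333$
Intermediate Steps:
$E = \frac{3}{5}$ ($E = 1 \left(- \frac{1}{5}\right) \left(-3\right) = \left(- \frac{1}{5}\right) \left(-3\right) = \frac{3}{5} \approx 0.6$)
$E + \frac{1}{-6} \cdot 29 = \frac{3}{5} + \frac{1}{-6} \cdot 29 = \frac{3}{5} - \frac{29}{6} = - \frac{127}{30}$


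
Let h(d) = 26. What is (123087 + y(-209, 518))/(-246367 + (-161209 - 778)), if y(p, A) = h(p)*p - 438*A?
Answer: 109231/408354 ≈ 0.26749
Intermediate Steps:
y(p, A) = -438*A + 26*p (y(p, A) = 26*p - 438*A = -438*A + 26*p)
(123087 + y(-209, 518))/(-246367 + (-161209 - 778)) = (123087 + (-438*518 + 26*(-209)))/(-246367 + (-161209 - 778)) = (123087 + (-226884 - 5434))/(-246367 - 161987) = (123087 - 232318)/(-408354) = -109231*(-1/408354) = 109231/408354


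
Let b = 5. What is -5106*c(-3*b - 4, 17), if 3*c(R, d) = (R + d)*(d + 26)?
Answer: 146372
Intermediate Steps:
c(R, d) = (26 + d)*(R + d)/3 (c(R, d) = ((R + d)*(d + 26))/3 = ((R + d)*(26 + d))/3 = ((26 + d)*(R + d))/3 = (26 + d)*(R + d)/3)
-5106*c(-3*b - 4, 17) = -5106*((⅓)*17² + 26*(-3*5 - 4)/3 + (26/3)*17 + (⅓)*(-3*5 - 4)*17) = -5106*((⅓)*289 + 26*(-15 - 4)/3 + 442/3 + (⅓)*(-15 - 4)*17) = -5106*(289/3 + (26/3)*(-19) + 442/3 + (⅓)*(-19)*17) = -5106*(289/3 - 494/3 + 442/3 - 323/3) = -5106*(-86/3) = 146372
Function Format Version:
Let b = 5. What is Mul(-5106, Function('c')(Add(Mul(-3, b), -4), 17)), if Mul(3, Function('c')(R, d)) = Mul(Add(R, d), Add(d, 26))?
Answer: 146372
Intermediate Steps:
Function('c')(R, d) = Mul(Rational(1, 3), Add(26, d), Add(R, d)) (Function('c')(R, d) = Mul(Rational(1, 3), Mul(Add(R, d), Add(d, 26))) = Mul(Rational(1, 3), Mul(Add(R, d), Add(26, d))) = Mul(Rational(1, 3), Mul(Add(26, d), Add(R, d))) = Mul(Rational(1, 3), Add(26, d), Add(R, d)))
Mul(-5106, Function('c')(Add(Mul(-3, b), -4), 17)) = Mul(-5106, Add(Mul(Rational(1, 3), Pow(17, 2)), Mul(Rational(26, 3), Add(Mul(-3, 5), -4)), Mul(Rational(26, 3), 17), Mul(Rational(1, 3), Add(Mul(-3, 5), -4), 17))) = Mul(-5106, Add(Mul(Rational(1, 3), 289), Mul(Rational(26, 3), Add(-15, -4)), Rational(442, 3), Mul(Rational(1, 3), Add(-15, -4), 17))) = Mul(-5106, Add(Rational(289, 3), Mul(Rational(26, 3), -19), Rational(442, 3), Mul(Rational(1, 3), -19, 17))) = Mul(-5106, Add(Rational(289, 3), Rational(-494, 3), Rational(442, 3), Rational(-323, 3))) = Mul(-5106, Rational(-86, 3)) = 146372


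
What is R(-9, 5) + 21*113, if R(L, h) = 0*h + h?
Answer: 2378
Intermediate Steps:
R(L, h) = h (R(L, h) = 0 + h = h)
R(-9, 5) + 21*113 = 5 + 21*113 = 5 + 2373 = 2378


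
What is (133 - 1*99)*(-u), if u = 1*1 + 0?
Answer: -34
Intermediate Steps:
u = 1 (u = 1 + 0 = 1)
(133 - 1*99)*(-u) = (133 - 1*99)*(-1*1) = (133 - 99)*(-1) = 34*(-1) = -34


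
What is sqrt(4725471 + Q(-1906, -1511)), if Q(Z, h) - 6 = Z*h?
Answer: sqrt(7605443) ≈ 2757.8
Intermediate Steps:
Q(Z, h) = 6 + Z*h
sqrt(4725471 + Q(-1906, -1511)) = sqrt(4725471 + (6 - 1906*(-1511))) = sqrt(4725471 + (6 + 2879966)) = sqrt(4725471 + 2879972) = sqrt(7605443)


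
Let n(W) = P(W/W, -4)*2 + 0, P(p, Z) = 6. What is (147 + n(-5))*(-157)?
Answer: -24963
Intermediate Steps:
n(W) = 12 (n(W) = 6*2 + 0 = 12 + 0 = 12)
(147 + n(-5))*(-157) = (147 + 12)*(-157) = 159*(-157) = -24963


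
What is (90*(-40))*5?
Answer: -18000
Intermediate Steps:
(90*(-40))*5 = -3600*5 = -18000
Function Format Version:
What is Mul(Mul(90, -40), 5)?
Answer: -18000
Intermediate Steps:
Mul(Mul(90, -40), 5) = Mul(-3600, 5) = -18000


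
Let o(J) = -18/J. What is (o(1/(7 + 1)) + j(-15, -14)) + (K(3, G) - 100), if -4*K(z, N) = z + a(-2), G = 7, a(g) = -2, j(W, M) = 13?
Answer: -925/4 ≈ -231.25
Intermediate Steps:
K(z, N) = ½ - z/4 (K(z, N) = -(z - 2)/4 = -(-2 + z)/4 = ½ - z/4)
(o(1/(7 + 1)) + j(-15, -14)) + (K(3, G) - 100) = (-18/(1/(7 + 1)) + 13) + ((½ - ¼*3) - 100) = (-18/(1/8) + 13) + ((½ - ¾) - 100) = (-18/⅛ + 13) + (-¼ - 100) = (-18*8 + 13) - 401/4 = (-144 + 13) - 401/4 = -131 - 401/4 = -925/4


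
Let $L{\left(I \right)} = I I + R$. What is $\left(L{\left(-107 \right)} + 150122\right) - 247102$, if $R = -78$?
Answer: $-85609$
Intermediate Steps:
$L{\left(I \right)} = -78 + I^{2}$ ($L{\left(I \right)} = I I - 78 = I^{2} - 78 = -78 + I^{2}$)
$\left(L{\left(-107 \right)} + 150122\right) - 247102 = \left(\left(-78 + \left(-107\right)^{2}\right) + 150122\right) - 247102 = \left(\left(-78 + 11449\right) + 150122\right) - 247102 = \left(11371 + 150122\right) - 247102 = 161493 - 247102 = -85609$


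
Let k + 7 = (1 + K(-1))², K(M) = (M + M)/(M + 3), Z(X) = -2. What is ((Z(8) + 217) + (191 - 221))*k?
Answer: -1295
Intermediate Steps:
K(M) = 2*M/(3 + M) (K(M) = (2*M)/(3 + M) = 2*M/(3 + M))
k = -7 (k = -7 + (1 + 2*(-1)/(3 - 1))² = -7 + (1 + 2*(-1)/2)² = -7 + (1 + 2*(-1)*(½))² = -7 + (1 - 1)² = -7 + 0² = -7 + 0 = -7)
((Z(8) + 217) + (191 - 221))*k = ((-2 + 217) + (191 - 221))*(-7) = (215 - 30)*(-7) = 185*(-7) = -1295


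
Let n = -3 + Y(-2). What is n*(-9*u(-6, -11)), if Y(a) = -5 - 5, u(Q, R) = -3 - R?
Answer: 936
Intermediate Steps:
Y(a) = -10
n = -13 (n = -3 - 10 = -13)
n*(-9*u(-6, -11)) = -(-117)*(-3 - 1*(-11)) = -(-117)*(-3 + 11) = -(-117)*8 = -13*(-72) = 936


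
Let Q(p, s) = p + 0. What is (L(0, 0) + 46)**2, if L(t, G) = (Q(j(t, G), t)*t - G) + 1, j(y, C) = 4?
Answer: 2209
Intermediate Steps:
Q(p, s) = p
L(t, G) = 1 - G + 4*t (L(t, G) = (4*t - G) + 1 = (-G + 4*t) + 1 = 1 - G + 4*t)
(L(0, 0) + 46)**2 = ((1 - 1*0 + 4*0) + 46)**2 = ((1 + 0 + 0) + 46)**2 = (1 + 46)**2 = 47**2 = 2209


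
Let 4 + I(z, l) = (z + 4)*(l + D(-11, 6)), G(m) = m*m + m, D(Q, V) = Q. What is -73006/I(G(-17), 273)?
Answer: -36503/36154 ≈ -1.0097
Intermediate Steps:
G(m) = m + m**2 (G(m) = m**2 + m = m + m**2)
I(z, l) = -4 + (-11 + l)*(4 + z) (I(z, l) = -4 + (z + 4)*(l - 11) = -4 + (4 + z)*(-11 + l) = -4 + (-11 + l)*(4 + z))
-73006/I(G(-17), 273) = -73006/(-48 - (-187)*(1 - 17) + 4*273 + 273*(-17*(1 - 17))) = -73006/(-48 - (-187)*(-16) + 1092 + 273*(-17*(-16))) = -73006/(-48 - 11*272 + 1092 + 273*272) = -73006/(-48 - 2992 + 1092 + 74256) = -73006/72308 = -73006*1/72308 = -36503/36154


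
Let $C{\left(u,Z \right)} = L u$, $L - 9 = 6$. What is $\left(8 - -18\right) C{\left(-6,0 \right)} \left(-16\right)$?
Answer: $37440$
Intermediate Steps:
$L = 15$ ($L = 9 + 6 = 15$)
$C{\left(u,Z \right)} = 15 u$
$\left(8 - -18\right) C{\left(-6,0 \right)} \left(-16\right) = \left(8 - -18\right) 15 \left(-6\right) \left(-16\right) = \left(8 + 18\right) \left(-90\right) \left(-16\right) = 26 \left(-90\right) \left(-16\right) = \left(-2340\right) \left(-16\right) = 37440$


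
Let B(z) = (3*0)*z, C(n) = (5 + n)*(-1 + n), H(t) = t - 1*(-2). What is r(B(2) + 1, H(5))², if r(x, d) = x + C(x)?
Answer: 1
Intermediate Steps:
H(t) = 2 + t (H(t) = t + 2 = 2 + t)
C(n) = (-1 + n)*(5 + n)
B(z) = 0 (B(z) = 0*z = 0)
r(x, d) = -5 + x² + 5*x (r(x, d) = x + (-5 + x² + 4*x) = -5 + x² + 5*x)
r(B(2) + 1, H(5))² = (-5 + (0 + 1)² + 5*(0 + 1))² = (-5 + 1² + 5*1)² = (-5 + 1 + 5)² = 1² = 1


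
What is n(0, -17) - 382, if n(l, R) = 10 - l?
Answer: -372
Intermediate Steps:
n(0, -17) - 382 = (10 - 1*0) - 382 = (10 + 0) - 382 = 10 - 382 = -372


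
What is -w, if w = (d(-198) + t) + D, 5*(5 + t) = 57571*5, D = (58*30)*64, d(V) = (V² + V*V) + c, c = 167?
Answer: -247501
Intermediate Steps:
d(V) = 167 + 2*V² (d(V) = (V² + V*V) + 167 = (V² + V²) + 167 = 2*V² + 167 = 167 + 2*V²)
D = 111360 (D = 1740*64 = 111360)
t = 57566 (t = -5 + (57571*5)/5 = -5 + (⅕)*287855 = -5 + 57571 = 57566)
w = 247501 (w = ((167 + 2*(-198)²) + 57566) + 111360 = ((167 + 2*39204) + 57566) + 111360 = ((167 + 78408) + 57566) + 111360 = (78575 + 57566) + 111360 = 136141 + 111360 = 247501)
-w = -1*247501 = -247501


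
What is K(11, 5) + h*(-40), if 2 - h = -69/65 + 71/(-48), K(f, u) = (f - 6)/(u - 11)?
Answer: -2372/13 ≈ -182.46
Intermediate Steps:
K(f, u) = (-6 + f)/(-11 + u)
h = 14167/3120 (h = 2 - (-69/65 + 71/(-48)) = 2 - (-69*1/65 + 71*(-1/48)) = 2 - (-69/65 - 71/48) = 2 - 1*(-7927/3120) = 2 + 7927/3120 = 14167/3120 ≈ 4.5407)
K(11, 5) + h*(-40) = (-6 + 11)/(-11 + 5) + (14167/3120)*(-40) = 5/(-6) - 14167/78 = -⅙*5 - 14167/78 = -⅚ - 14167/78 = -2372/13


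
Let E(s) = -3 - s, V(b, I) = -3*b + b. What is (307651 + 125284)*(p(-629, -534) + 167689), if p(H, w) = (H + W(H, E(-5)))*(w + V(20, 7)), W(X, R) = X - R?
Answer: 385714346615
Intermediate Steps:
V(b, I) = -2*b
p(H, w) = (-40 + w)*(-2 + 2*H) (p(H, w) = (H + (H - (-3 - 1*(-5))))*(w - 2*20) = (H + (H - (-3 + 5)))*(w - 40) = (H + (H - 1*2))*(-40 + w) = (H + (H - 2))*(-40 + w) = (H + (-2 + H))*(-40 + w) = (-2 + 2*H)*(-40 + w) = (-40 + w)*(-2 + 2*H))
(307651 + 125284)*(p(-629, -534) + 167689) = (307651 + 125284)*((80 - 80*(-629) - 2*(-534) + 2*(-629)*(-534)) + 167689) = 432935*((80 + 50320 + 1068 + 671772) + 167689) = 432935*(723240 + 167689) = 432935*890929 = 385714346615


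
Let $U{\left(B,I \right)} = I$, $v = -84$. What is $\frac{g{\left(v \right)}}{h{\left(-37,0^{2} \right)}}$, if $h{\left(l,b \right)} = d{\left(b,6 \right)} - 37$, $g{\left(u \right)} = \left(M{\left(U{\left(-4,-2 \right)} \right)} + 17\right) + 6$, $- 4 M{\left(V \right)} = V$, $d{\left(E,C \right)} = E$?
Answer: $- \frac{47}{74} \approx -0.63513$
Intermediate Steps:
$M{\left(V \right)} = - \frac{V}{4}$
$g{\left(u \right)} = \frac{47}{2}$ ($g{\left(u \right)} = \left(\left(- \frac{1}{4}\right) \left(-2\right) + 17\right) + 6 = \left(\frac{1}{2} + 17\right) + 6 = \frac{35}{2} + 6 = \frac{47}{2}$)
$h{\left(l,b \right)} = -37 + b$ ($h{\left(l,b \right)} = b - 37 = -37 + b$)
$\frac{g{\left(v \right)}}{h{\left(-37,0^{2} \right)}} = \frac{47}{2 \left(-37 + 0^{2}\right)} = \frac{47}{2 \left(-37 + 0\right)} = \frac{47}{2 \left(-37\right)} = \frac{47}{2} \left(- \frac{1}{37}\right) = - \frac{47}{74}$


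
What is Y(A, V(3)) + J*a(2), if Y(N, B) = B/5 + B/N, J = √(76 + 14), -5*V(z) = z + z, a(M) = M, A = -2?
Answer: 9/25 + 6*√10 ≈ 19.334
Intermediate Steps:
V(z) = -2*z/5 (V(z) = -(z + z)/5 = -2*z/5)
J = 3*√10 (J = √90 = 3*√10 ≈ 9.4868)
Y(N, B) = B/5 + B/N (Y(N, B) = B*(⅕) + B/N = B/5 + B/N)
Y(A, V(3)) + J*a(2) = ((-⅖*3)/5 - ⅖*3/(-2)) + (3*√10)*2 = ((⅕)*(-6/5) - 6/5*(-½)) + 6*√10 = (-6/25 + ⅗) + 6*√10 = 9/25 + 6*√10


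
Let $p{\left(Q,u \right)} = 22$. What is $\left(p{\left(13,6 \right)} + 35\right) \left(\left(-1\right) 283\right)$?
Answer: $-16131$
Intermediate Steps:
$\left(p{\left(13,6 \right)} + 35\right) \left(\left(-1\right) 283\right) = \left(22 + 35\right) \left(\left(-1\right) 283\right) = 57 \left(-283\right) = -16131$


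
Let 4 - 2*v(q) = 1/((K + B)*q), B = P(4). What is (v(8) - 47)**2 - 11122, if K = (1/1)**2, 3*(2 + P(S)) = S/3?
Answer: -58285519/6400 ≈ -9107.1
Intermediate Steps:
P(S) = -2 + S/9 (P(S) = -2 + (S/3)/3 = -2 + S/9)
B = -14/9 (B = -2 + (1/9)*4 = -2 + 4/9 = -14/9 ≈ -1.5556)
K = 1 (K = 1**2 = 1)
v(q) = 2 + 9/(10*q) (v(q) = 2 - 1/(2*(1 - 14/9)*q) = 2 - 1/(2*(-5/9)*q) = 2 - (-9)/(10*q) = 2 + 9/(10*q))
(v(8) - 47)**2 - 11122 = ((2 + (9/10)/8) - 47)**2 - 11122 = ((2 + (9/10)*(1/8)) - 47)**2 - 11122 = ((2 + 9/80) - 47)**2 - 11122 = (169/80 - 47)**2 - 11122 = (-3591/80)**2 - 11122 = 12895281/6400 - 11122 = -58285519/6400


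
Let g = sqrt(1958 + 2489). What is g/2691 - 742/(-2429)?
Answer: 106/347 + sqrt(4447)/2691 ≈ 0.33026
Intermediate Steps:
g = sqrt(4447) ≈ 66.686
g/2691 - 742/(-2429) = sqrt(4447)/2691 - 742/(-2429) = sqrt(4447)*(1/2691) - 742*(-1/2429) = sqrt(4447)/2691 + 106/347 = 106/347 + sqrt(4447)/2691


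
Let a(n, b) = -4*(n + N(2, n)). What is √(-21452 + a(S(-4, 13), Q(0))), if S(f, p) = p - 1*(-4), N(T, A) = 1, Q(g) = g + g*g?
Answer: 2*I*√5381 ≈ 146.71*I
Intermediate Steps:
Q(g) = g + g²
S(f, p) = 4 + p (S(f, p) = p + 4 = 4 + p)
a(n, b) = -4 - 4*n (a(n, b) = -4*(n + 1) = -4*(1 + n) = -4 - 4*n)
√(-21452 + a(S(-4, 13), Q(0))) = √(-21452 + (-4 - 4*(4 + 13))) = √(-21452 + (-4 - 4*17)) = √(-21452 + (-4 - 68)) = √(-21452 - 72) = √(-21524) = 2*I*√5381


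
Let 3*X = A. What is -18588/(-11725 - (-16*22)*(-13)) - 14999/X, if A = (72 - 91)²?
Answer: -726785829/5884661 ≈ -123.51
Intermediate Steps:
A = 361 (A = (-19)² = 361)
X = 361/3 (X = (⅓)*361 = 361/3 ≈ 120.33)
-18588/(-11725 - (-16*22)*(-13)) - 14999/X = -18588/(-11725 - (-16*22)*(-13)) - 14999/361/3 = -18588/(-11725 - (-352)*(-13)) - 14999*3/361 = -18588/(-11725 - 1*4576) - 44997/361 = -18588/(-11725 - 4576) - 44997/361 = -18588/(-16301) - 44997/361 = -18588*(-1/16301) - 44997/361 = 18588/16301 - 44997/361 = -726785829/5884661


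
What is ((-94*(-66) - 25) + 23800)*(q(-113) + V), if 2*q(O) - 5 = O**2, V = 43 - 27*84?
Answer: 124772598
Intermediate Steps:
V = -2225 (V = 43 - 2268 = -2225)
q(O) = 5/2 + O**2/2
((-94*(-66) - 25) + 23800)*(q(-113) + V) = ((-94*(-66) - 25) + 23800)*((5/2 + (1/2)*(-113)**2) - 2225) = ((6204 - 25) + 23800)*((5/2 + (1/2)*12769) - 2225) = (6179 + 23800)*((5/2 + 12769/2) - 2225) = 29979*(6387 - 2225) = 29979*4162 = 124772598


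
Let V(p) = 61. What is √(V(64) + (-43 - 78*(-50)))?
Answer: √3918 ≈ 62.594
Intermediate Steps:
√(V(64) + (-43 - 78*(-50))) = √(61 + (-43 - 78*(-50))) = √(61 + (-43 + 3900)) = √(61 + 3857) = √3918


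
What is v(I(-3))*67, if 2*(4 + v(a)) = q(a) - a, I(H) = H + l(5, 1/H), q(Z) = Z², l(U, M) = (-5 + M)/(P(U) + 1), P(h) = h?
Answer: 29882/81 ≈ 368.91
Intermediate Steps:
l(U, M) = (-5 + M)/(1 + U) (l(U, M) = (-5 + M)/(U + 1) = (-5 + M)/(1 + U))
I(H) = -⅚ + H + 1/(6*H) (I(H) = H + (-5 + 1/H)/(1 + 5) = H + (-5 + 1/H)/6 = H + (-⅚ + 1/(6*H)) = -⅚ + H + 1/(6*H))
v(a) = -4 + a²/2 - a/2 (v(a) = -4 + (a² - a)/2 = -4 + (a²/2 - a/2) = -4 + a²/2 - a/2)
v(I(-3))*67 = (-4 + (-⅚ - 3 + (⅙)/(-3))²/2 - (-⅚ - 3 + (⅙)/(-3))/2)*67 = (-4 + (-⅚ - 3 + (⅙)*(-⅓))²/2 - (-⅚ - 3 + (⅙)*(-⅓))/2)*67 = (-4 + (-⅚ - 3 - 1/18)²/2 - (-⅚ - 3 - 1/18)/2)*67 = (-4 + (-35/9)²/2 - ½*(-35/9))*67 = (-4 + (½)*(1225/81) + 35/18)*67 = (-4 + 1225/162 + 35/18)*67 = (446/81)*67 = 29882/81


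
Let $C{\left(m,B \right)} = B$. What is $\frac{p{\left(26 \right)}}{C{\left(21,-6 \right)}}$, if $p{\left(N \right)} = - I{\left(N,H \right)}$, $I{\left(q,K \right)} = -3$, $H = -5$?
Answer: $- \frac{1}{2} \approx -0.5$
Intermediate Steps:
$p{\left(N \right)} = 3$ ($p{\left(N \right)} = \left(-1\right) \left(-3\right) = 3$)
$\frac{p{\left(26 \right)}}{C{\left(21,-6 \right)}} = \frac{3}{-6} = 3 \left(- \frac{1}{6}\right) = - \frac{1}{2}$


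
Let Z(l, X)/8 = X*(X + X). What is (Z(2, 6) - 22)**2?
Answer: 306916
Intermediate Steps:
Z(l, X) = 16*X**2 (Z(l, X) = 8*(X*(X + X)) = 8*(X*(2*X)) = 8*(2*X**2) = 16*X**2)
(Z(2, 6) - 22)**2 = (16*6**2 - 22)**2 = (16*36 - 22)**2 = (576 - 22)**2 = 554**2 = 306916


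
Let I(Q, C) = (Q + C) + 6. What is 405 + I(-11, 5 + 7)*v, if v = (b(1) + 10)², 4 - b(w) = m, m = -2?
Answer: 2197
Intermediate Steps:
b(w) = 6 (b(w) = 4 - 1*(-2) = 4 + 2 = 6)
v = 256 (v = (6 + 10)² = 16² = 256)
I(Q, C) = 6 + C + Q (I(Q, C) = (C + Q) + 6 = 6 + C + Q)
405 + I(-11, 5 + 7)*v = 405 + (6 + (5 + 7) - 11)*256 = 405 + (6 + 12 - 11)*256 = 405 + 7*256 = 405 + 1792 = 2197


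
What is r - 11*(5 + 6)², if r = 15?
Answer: -1316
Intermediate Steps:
r - 11*(5 + 6)² = 15 - 11*(5 + 6)² = 15 - 11*11² = 15 - 11*121 = 15 - 1331 = -1316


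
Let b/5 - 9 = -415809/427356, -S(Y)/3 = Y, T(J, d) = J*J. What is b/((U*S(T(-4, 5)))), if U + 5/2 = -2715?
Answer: 381155/1238762592 ≈ 0.00030769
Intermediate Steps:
T(J, d) = J²
U = -5435/2 (U = -5/2 - 2715 = -5435/2 ≈ -2717.5)
S(Y) = -3*Y
b = 1905775/47484 (b = 45 + 5*(-415809/427356) = 45 + 5*(-415809*1/427356) = 45 + 5*(-46201/47484) = 45 - 231005/47484 = 1905775/47484 ≈ 40.135)
b/((U*S(T(-4, 5)))) = 1905775/(47484*((-(-16305)*(-4)²/2))) = 1905775/(47484*((-(-16305)*16/2))) = 1905775/(47484*((-5435/2*(-48)))) = (1905775/47484)/130440 = (1905775/47484)*(1/130440) = 381155/1238762592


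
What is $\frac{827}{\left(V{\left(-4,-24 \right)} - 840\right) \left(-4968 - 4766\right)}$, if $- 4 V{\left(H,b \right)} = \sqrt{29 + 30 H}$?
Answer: $\frac{793920}{7849560871} - \frac{1654 i \sqrt{91}}{54946926097} \approx 0.00010114 - 2.8715 \cdot 10^{-7} i$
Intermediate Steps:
$V{\left(H,b \right)} = - \frac{\sqrt{29 + 30 H}}{4}$
$\frac{827}{\left(V{\left(-4,-24 \right)} - 840\right) \left(-4968 - 4766\right)} = \frac{827}{\left(- \frac{\sqrt{29 + 30 \left(-4\right)}}{4} - 840\right) \left(-4968 - 4766\right)} = \frac{827}{\left(- \frac{\sqrt{29 - 120}}{4} - 840\right) \left(-9734\right)} = \frac{827}{\left(- \frac{\sqrt{-91}}{4} - 840\right) \left(-9734\right)} = \frac{827}{\left(- \frac{i \sqrt{91}}{4} - 840\right) \left(-9734\right)} = \frac{827}{\left(-840 - \frac{i \sqrt{91}}{4}\right) \left(-9734\right)} = \frac{827}{8176560 + \frac{4867 i \sqrt{91}}{2}}$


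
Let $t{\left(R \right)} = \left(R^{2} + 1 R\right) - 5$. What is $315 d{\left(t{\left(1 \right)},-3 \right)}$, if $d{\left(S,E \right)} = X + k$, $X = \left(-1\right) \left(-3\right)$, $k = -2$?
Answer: $315$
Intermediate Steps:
$X = 3$
$t{\left(R \right)} = -5 + R + R^{2}$ ($t{\left(R \right)} = \left(R^{2} + R\right) - 5 = \left(R + R^{2}\right) - 5 = -5 + R + R^{2}$)
$d{\left(S,E \right)} = 1$ ($d{\left(S,E \right)} = 3 - 2 = 1$)
$315 d{\left(t{\left(1 \right)},-3 \right)} = 315 \cdot 1 = 315$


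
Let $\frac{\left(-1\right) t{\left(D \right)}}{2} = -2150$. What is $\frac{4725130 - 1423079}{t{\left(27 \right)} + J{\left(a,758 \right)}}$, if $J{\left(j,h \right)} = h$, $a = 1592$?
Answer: $\frac{3302051}{5058} \approx 652.84$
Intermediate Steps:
$t{\left(D \right)} = 4300$ ($t{\left(D \right)} = \left(-2\right) \left(-2150\right) = 4300$)
$\frac{4725130 - 1423079}{t{\left(27 \right)} + J{\left(a,758 \right)}} = \frac{4725130 - 1423079}{4300 + 758} = \frac{3302051}{5058}$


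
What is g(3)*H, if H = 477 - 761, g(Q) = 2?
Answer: -568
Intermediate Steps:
H = -284
g(3)*H = 2*(-284) = -568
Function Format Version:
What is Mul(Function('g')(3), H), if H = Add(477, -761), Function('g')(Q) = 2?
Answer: -568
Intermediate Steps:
H = -284
Mul(Function('g')(3), H) = Mul(2, -284) = -568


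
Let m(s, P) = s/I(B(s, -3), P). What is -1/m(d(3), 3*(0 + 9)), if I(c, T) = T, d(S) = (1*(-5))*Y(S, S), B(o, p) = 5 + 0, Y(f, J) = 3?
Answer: 9/5 ≈ 1.8000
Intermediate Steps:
B(o, p) = 5
d(S) = -15 (d(S) = (1*(-5))*3 = -5*3 = -15)
m(s, P) = s/P
-1/m(d(3), 3*(0 + 9)) = -1/((-15*1/(3*(0 + 9)))) = -1/((-15/(3*9))) = -1/((-15/27)) = -1/((-15*1/27)) = -1/(-5/9) = -1*(-9/5) = 9/5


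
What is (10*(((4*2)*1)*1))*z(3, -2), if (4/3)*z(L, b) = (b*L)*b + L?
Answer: 900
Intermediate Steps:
z(L, b) = 3*L/4 + 3*L*b²/4 (z(L, b) = 3*((b*L)*b + L)/4 = 3*((L*b)*b + L)/4 = 3*(L*b² + L)/4 = 3*(L + L*b²)/4 = 3*L/4 + 3*L*b²/4)
(10*(((4*2)*1)*1))*z(3, -2) = (10*(((4*2)*1)*1))*((¾)*3*(1 + (-2)²)) = (10*((8*1)*1))*((¾)*3*(1 + 4)) = (10*(8*1))*((¾)*3*5) = (10*8)*(45/4) = 80*(45/4) = 900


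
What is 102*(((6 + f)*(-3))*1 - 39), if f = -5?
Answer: -4284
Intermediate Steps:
102*(((6 + f)*(-3))*1 - 39) = 102*(((6 - 5)*(-3))*1 - 39) = 102*((1*(-3))*1 - 39) = 102*(-3*1 - 39) = 102*(-3 - 39) = 102*(-42) = -4284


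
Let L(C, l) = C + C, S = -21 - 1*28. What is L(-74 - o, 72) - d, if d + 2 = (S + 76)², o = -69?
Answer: -737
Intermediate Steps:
S = -49 (S = -21 - 28 = -49)
L(C, l) = 2*C
d = 727 (d = -2 + (-49 + 76)² = -2 + 27² = -2 + 729 = 727)
L(-74 - o, 72) - d = 2*(-74 - 1*(-69)) - 1*727 = 2*(-74 + 69) - 727 = 2*(-5) - 727 = -10 - 727 = -737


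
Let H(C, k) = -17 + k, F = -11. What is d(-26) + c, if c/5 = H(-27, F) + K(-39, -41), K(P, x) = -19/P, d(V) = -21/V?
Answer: -10667/78 ≈ -136.76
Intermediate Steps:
c = -5365/39 (c = 5*((-17 - 11) - 19/(-39)) = 5*(-28 - 19*(-1/39)) = 5*(-28 + 19/39) = 5*(-1073/39) = -5365/39 ≈ -137.56)
d(-26) + c = -21/(-26) - 5365/39 = -21*(-1/26) - 5365/39 = 21/26 - 5365/39 = -10667/78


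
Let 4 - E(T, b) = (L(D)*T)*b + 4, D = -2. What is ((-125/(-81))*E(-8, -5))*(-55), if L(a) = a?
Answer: -550000/81 ≈ -6790.1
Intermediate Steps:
E(T, b) = 2*T*b (E(T, b) = 4 - ((-2*T)*b + 4) = 4 - (-2*T*b + 4) = 4 - (4 - 2*T*b) = 4 + (-4 + 2*T*b) = 2*T*b)
((-125/(-81))*E(-8, -5))*(-55) = ((-125/(-81))*(2*(-8)*(-5)))*(-55) = (-125*(-1/81)*80)*(-55) = ((125/81)*80)*(-55) = (10000/81)*(-55) = -550000/81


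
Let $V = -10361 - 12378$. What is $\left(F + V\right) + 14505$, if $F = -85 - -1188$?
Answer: $-7131$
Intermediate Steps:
$V = -22739$
$F = 1103$ ($F = -85 + 1188 = 1103$)
$\left(F + V\right) + 14505 = \left(1103 - 22739\right) + 14505 = -21636 + 14505 = -7131$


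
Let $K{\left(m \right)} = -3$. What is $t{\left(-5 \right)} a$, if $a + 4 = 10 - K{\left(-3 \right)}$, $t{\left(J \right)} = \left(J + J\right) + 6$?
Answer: $-36$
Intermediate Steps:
$t{\left(J \right)} = 6 + 2 J$ ($t{\left(J \right)} = 2 J + 6 = 6 + 2 J$)
$a = 9$ ($a = -4 + \left(10 - -3\right) = -4 + \left(10 + 3\right) = -4 + 13 = 9$)
$t{\left(-5 \right)} a = \left(6 + 2 \left(-5\right)\right) 9 = \left(6 - 10\right) 9 = \left(-4\right) 9 = -36$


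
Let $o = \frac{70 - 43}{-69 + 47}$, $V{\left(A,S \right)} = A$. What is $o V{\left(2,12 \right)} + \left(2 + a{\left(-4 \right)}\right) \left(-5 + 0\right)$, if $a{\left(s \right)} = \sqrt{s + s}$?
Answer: $- \frac{137}{11} - 10 i \sqrt{2} \approx -12.455 - 14.142 i$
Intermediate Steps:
$a{\left(s \right)} = \sqrt{2} \sqrt{s}$ ($a{\left(s \right)} = \sqrt{2 s} = \sqrt{2} \sqrt{s}$)
$o = - \frac{27}{22}$ ($o = \frac{27}{-22} = 27 \left(- \frac{1}{22}\right) = - \frac{27}{22} \approx -1.2273$)
$o V{\left(2,12 \right)} + \left(2 + a{\left(-4 \right)}\right) \left(-5 + 0\right) = \left(- \frac{27}{22}\right) 2 + \left(2 + \sqrt{2} \sqrt{-4}\right) \left(-5 + 0\right) = - \frac{27}{11} + \left(2 + \sqrt{2} \cdot 2 i\right) \left(-5\right) = - \frac{27}{11} + \left(2 + 2 i \sqrt{2}\right) \left(-5\right) = - \frac{27}{11} - \left(10 + 10 i \sqrt{2}\right) = - \frac{137}{11} - 10 i \sqrt{2}$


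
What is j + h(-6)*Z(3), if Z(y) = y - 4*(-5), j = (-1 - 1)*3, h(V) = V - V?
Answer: -6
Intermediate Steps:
h(V) = 0
j = -6 (j = -2*3 = -6)
Z(y) = 20 + y (Z(y) = y + 20 = 20 + y)
j + h(-6)*Z(3) = -6 + 0*(20 + 3) = -6 + 0*23 = -6 + 0 = -6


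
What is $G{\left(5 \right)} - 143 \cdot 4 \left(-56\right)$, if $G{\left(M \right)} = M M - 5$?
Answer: $32052$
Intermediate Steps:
$G{\left(M \right)} = -5 + M^{2}$ ($G{\left(M \right)} = M^{2} - 5 = -5 + M^{2}$)
$G{\left(5 \right)} - 143 \cdot 4 \left(-56\right) = \left(-5 + 5^{2}\right) - 143 \cdot 4 \left(-56\right) = \left(-5 + 25\right) - -32032 = 20 + 32032 = 32052$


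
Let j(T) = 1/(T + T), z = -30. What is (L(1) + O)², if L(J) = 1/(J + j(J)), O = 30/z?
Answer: ⅑ ≈ 0.11111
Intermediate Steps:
j(T) = 1/(2*T)
O = -1 (O = 30/(-30) = 30*(-1/30) = -1)
L(J) = 1/(J + 1/(2*J))
(L(1) + O)² = (2*1/(1 + 2*1²) - 1)² = (2*1/(1 + 2*1) - 1)² = (2*1/(1 + 2) - 1)² = (2*1/3 - 1)² = (2*1*(⅓) - 1)² = (⅔ - 1)² = (-⅓)² = ⅑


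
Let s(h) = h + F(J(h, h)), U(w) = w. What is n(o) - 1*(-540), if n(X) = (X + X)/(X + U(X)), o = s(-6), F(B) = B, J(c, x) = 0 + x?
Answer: 541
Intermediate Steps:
J(c, x) = x
s(h) = 2*h (s(h) = h + h = 2*h)
o = -12 (o = 2*(-6) = -12)
n(X) = 1 (n(X) = (X + X)/(X + X) = (2*X)/((2*X)) = (2*X)*(1/(2*X)) = 1)
n(o) - 1*(-540) = 1 - 1*(-540) = 1 + 540 = 541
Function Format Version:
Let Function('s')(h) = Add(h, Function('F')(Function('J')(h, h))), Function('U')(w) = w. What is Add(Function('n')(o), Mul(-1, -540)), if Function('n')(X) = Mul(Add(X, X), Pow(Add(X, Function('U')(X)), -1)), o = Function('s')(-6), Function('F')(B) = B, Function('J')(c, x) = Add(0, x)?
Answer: 541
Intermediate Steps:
Function('J')(c, x) = x
Function('s')(h) = Mul(2, h) (Function('s')(h) = Add(h, h) = Mul(2, h))
o = -12 (o = Mul(2, -6) = -12)
Function('n')(X) = 1 (Function('n')(X) = Mul(Add(X, X), Pow(Add(X, X), -1)) = Mul(Mul(2, X), Pow(Mul(2, X), -1)) = Mul(Mul(2, X), Mul(Rational(1, 2), Pow(X, -1))) = 1)
Add(Function('n')(o), Mul(-1, -540)) = Add(1, Mul(-1, -540)) = Add(1, 540) = 541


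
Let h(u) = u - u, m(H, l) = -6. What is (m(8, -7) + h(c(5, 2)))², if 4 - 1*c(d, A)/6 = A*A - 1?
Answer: 36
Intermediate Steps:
c(d, A) = 30 - 6*A² (c(d, A) = 24 - 6*(A*A - 1) = 24 - 6*(A² - 1) = 24 - 6*(-1 + A²) = 24 + (6 - 6*A²) = 30 - 6*A²)
h(u) = 0
(m(8, -7) + h(c(5, 2)))² = (-6 + 0)² = (-6)² = 36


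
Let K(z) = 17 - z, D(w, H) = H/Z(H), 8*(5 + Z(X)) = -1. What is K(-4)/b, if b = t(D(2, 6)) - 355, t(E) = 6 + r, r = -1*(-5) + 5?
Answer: -7/113 ≈ -0.061947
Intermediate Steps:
Z(X) = -41/8 (Z(X) = -5 + (⅛)*(-1) = -5 - ⅛ = -41/8)
D(w, H) = -8*H/41 (D(w, H) = H/(-41/8) = H*(-8/41) = -8*H/41)
r = 10 (r = 5 + 5 = 10)
t(E) = 16 (t(E) = 6 + 10 = 16)
b = -339 (b = 16 - 355 = -339)
K(-4)/b = (17 - 1*(-4))/(-339) = (17 + 4)*(-1/339) = 21*(-1/339) = -7/113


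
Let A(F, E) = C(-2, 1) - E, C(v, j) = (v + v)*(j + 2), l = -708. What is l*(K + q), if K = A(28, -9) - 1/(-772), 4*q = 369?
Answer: -12195654/193 ≈ -63190.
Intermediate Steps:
C(v, j) = 2*v*(2 + j) (C(v, j) = (2*v)*(2 + j) = 2*v*(2 + j))
A(F, E) = -12 - E (A(F, E) = 2*(-2)*(2 + 1) - E = 2*(-2)*3 - E = -12 - E)
q = 369/4 (q = (¼)*369 = 369/4 ≈ 92.250)
K = -2315/772 (K = (-12 - 1*(-9)) - 1/(-772) = (-12 + 9) - 1*(-1/772) = -3 + 1/772 = -2315/772 ≈ -2.9987)
l*(K + q) = -708*(-2315/772 + 369/4) = -708*34451/386 = -12195654/193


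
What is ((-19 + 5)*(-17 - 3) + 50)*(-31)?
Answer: -10230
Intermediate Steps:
((-19 + 5)*(-17 - 3) + 50)*(-31) = (-14*(-20) + 50)*(-31) = (280 + 50)*(-31) = 330*(-31) = -10230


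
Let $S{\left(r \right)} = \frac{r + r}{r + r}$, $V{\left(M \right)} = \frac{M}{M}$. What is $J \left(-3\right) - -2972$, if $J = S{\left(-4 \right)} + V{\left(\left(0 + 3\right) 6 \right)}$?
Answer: $2966$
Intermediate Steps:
$V{\left(M \right)} = 1$
$S{\left(r \right)} = 1$ ($S{\left(r \right)} = \frac{2 r}{2 r} = 2 r \frac{1}{2 r} = 1$)
$J = 2$ ($J = 1 + 1 = 2$)
$J \left(-3\right) - -2972 = 2 \left(-3\right) - -2972 = -6 + 2972 = 2966$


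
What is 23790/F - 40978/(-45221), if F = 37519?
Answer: 2613261172/1696646699 ≈ 1.5403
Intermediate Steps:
23790/F - 40978/(-45221) = 23790/37519 - 40978/(-45221) = 23790*(1/37519) - 40978*(-1/45221) = 23790/37519 + 40978/45221 = 2613261172/1696646699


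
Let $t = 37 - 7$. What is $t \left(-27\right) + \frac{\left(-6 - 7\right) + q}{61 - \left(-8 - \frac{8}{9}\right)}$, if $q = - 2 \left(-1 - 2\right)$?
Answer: $- \frac{509553}{629} \approx -810.1$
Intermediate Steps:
$q = 6$ ($q = \left(-2\right) \left(-3\right) = 6$)
$t = 30$ ($t = 37 - 7 = 30$)
$t \left(-27\right) + \frac{\left(-6 - 7\right) + q}{61 - \left(-8 - \frac{8}{9}\right)} = 30 \left(-27\right) + \frac{\left(-6 - 7\right) + 6}{61 - \left(-8 - \frac{8}{9}\right)} = -810 + \frac{\left(-6 - 7\right) + 6}{61 - - \frac{80}{9}} = -810 + \frac{-13 + 6}{61 + \left(8 + \frac{8}{9}\right)} = -810 - \frac{7}{61 + \frac{80}{9}} = -810 - \frac{7}{\frac{629}{9}} = -810 - \frac{63}{629} = - \frac{509553}{629}$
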